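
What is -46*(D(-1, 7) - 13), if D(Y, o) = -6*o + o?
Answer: 2208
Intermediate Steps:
D(Y, o) = -5*o
-46*(D(-1, 7) - 13) = -46*(-5*7 - 13) = -46*(-35 - 13) = -46*(-48) = 2208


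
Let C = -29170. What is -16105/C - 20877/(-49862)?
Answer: 70600480/72723727 ≈ 0.97080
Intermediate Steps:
-16105/C - 20877/(-49862) = -16105/(-29170) - 20877/(-49862) = -16105*(-1/29170) - 20877*(-1/49862) = 3221/5834 + 20877/49862 = 70600480/72723727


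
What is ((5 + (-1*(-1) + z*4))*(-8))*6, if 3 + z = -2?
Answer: 672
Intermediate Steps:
z = -5 (z = -3 - 2 = -5)
((5 + (-1*(-1) + z*4))*(-8))*6 = ((5 + (-1*(-1) - 5*4))*(-8))*6 = ((5 + (1 - 20))*(-8))*6 = ((5 - 19)*(-8))*6 = -14*(-8)*6 = 112*6 = 672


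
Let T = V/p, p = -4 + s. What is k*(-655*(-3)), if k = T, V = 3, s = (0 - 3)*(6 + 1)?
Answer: -1179/5 ≈ -235.80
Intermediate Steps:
s = -21 (s = -3*7 = -21)
p = -25 (p = -4 - 21 = -25)
T = -3/25 (T = 3/(-25) = 3*(-1/25) = -3/25 ≈ -0.12000)
k = -3/25 ≈ -0.12000
k*(-655*(-3)) = -(-393)*(-3)/5 = -3/25*1965 = -1179/5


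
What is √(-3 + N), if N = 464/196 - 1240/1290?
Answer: 5*I*√51987/903 ≈ 1.2625*I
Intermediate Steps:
N = 8888/6321 (N = 464*(1/196) - 1240*1/1290 = 116/49 - 124/129 = 8888/6321 ≈ 1.4061)
√(-3 + N) = √(-3 + 8888/6321) = √(-10075/6321) = 5*I*√51987/903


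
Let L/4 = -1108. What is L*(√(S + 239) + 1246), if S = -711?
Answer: -5522272 - 8864*I*√118 ≈ -5.5223e+6 - 96288.0*I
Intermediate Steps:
L = -4432 (L = 4*(-1108) = -4432)
L*(√(S + 239) + 1246) = -4432*(√(-711 + 239) + 1246) = -4432*(√(-472) + 1246) = -4432*(2*I*√118 + 1246) = -4432*(1246 + 2*I*√118) = -5522272 - 8864*I*√118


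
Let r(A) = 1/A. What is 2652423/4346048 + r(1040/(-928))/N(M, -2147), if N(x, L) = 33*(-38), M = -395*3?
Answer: 108225534757/177123186240 ≈ 0.61102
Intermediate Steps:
M = -1185
N(x, L) = -1254
2652423/4346048 + r(1040/(-928))/N(M, -2147) = 2652423/4346048 + 1/((1040/(-928))*(-1254)) = 2652423*(1/4346048) - 1/1254/(1040*(-1/928)) = 2652423/4346048 - 1/1254/(-65/58) = 2652423/4346048 - 58/65*(-1/1254) = 2652423/4346048 + 29/40755 = 108225534757/177123186240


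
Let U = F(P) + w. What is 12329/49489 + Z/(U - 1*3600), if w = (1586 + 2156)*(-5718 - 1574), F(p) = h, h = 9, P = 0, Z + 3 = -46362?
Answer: 67751222276/270113485939 ≈ 0.25082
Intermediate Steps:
Z = -46365 (Z = -3 - 46362 = -46365)
F(p) = 9
w = -27286664 (w = 3742*(-7292) = -27286664)
U = -27286655 (U = 9 - 27286664 = -27286655)
12329/49489 + Z/(U - 1*3600) = 12329/49489 - 46365/(-27286655 - 1*3600) = 12329*(1/49489) - 46365/(-27286655 - 3600) = 12329/49489 - 46365/(-27290255) = 12329/49489 - 46365*(-1/27290255) = 12329/49489 + 9273/5458051 = 67751222276/270113485939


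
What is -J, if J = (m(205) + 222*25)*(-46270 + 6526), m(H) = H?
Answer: 228726720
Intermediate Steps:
J = -228726720 (J = (205 + 222*25)*(-46270 + 6526) = (205 + 5550)*(-39744) = 5755*(-39744) = -228726720)
-J = -1*(-228726720) = 228726720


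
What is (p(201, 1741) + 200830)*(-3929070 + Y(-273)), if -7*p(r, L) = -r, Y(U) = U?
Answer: -5524699480773/7 ≈ -7.8924e+11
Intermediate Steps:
p(r, L) = r/7 (p(r, L) = -(-1)*r/7 = r/7)
(p(201, 1741) + 200830)*(-3929070 + Y(-273)) = ((1/7)*201 + 200830)*(-3929070 - 273) = (201/7 + 200830)*(-3929343) = (1406011/7)*(-3929343) = -5524699480773/7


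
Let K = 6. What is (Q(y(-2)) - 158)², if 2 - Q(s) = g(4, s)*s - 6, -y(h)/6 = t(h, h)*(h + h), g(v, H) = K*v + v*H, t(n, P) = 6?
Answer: 7490902500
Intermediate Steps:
g(v, H) = 6*v + H*v (g(v, H) = 6*v + v*H = 6*v + H*v)
y(h) = -72*h (y(h) = -36*(h + h) = -36*2*h = -72*h)
Q(s) = 8 - s*(24 + 4*s) (Q(s) = 2 - ((4*(6 + s))*s - 6) = 2 - ((24 + 4*s)*s - 6) = 2 - (s*(24 + 4*s) - 6) = 2 - (-6 + s*(24 + 4*s)) = 2 + (6 - s*(24 + 4*s)) = 8 - s*(24 + 4*s))
(Q(y(-2)) - 158)² = ((8 - 4*(-72*(-2))*(6 - 72*(-2))) - 158)² = ((8 - 4*144*(6 + 144)) - 158)² = ((8 - 4*144*150) - 158)² = ((8 - 86400) - 158)² = (-86392 - 158)² = (-86550)² = 7490902500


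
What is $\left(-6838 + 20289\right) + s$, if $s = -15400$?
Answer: $-1949$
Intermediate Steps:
$\left(-6838 + 20289\right) + s = \left(-6838 + 20289\right) - 15400 = 13451 - 15400 = -1949$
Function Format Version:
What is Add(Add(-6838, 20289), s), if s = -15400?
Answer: -1949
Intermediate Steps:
Add(Add(-6838, 20289), s) = Add(Add(-6838, 20289), -15400) = Add(13451, -15400) = -1949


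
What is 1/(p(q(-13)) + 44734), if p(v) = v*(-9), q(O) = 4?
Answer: 1/44698 ≈ 2.2372e-5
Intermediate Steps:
p(v) = -9*v
1/(p(q(-13)) + 44734) = 1/(-9*4 + 44734) = 1/(-36 + 44734) = 1/44698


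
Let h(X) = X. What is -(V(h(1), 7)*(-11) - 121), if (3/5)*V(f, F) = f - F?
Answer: 11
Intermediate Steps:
V(f, F) = -5*F/3 + 5*f/3 (V(f, F) = 5*(f - F)/3 = -5*F/3 + 5*f/3)
-(V(h(1), 7)*(-11) - 121) = -((-5/3*7 + (5/3)*1)*(-11) - 121) = -((-35/3 + 5/3)*(-11) - 121) = -(-10*(-11) - 121) = -(110 - 121) = -1*(-11) = 11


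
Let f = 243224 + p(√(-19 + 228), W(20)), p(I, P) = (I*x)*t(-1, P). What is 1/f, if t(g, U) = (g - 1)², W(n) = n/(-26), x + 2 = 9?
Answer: 30403/7394718790 - 7*√209/14789437580 ≈ 4.1046e-6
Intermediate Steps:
x = 7 (x = -2 + 9 = 7)
W(n) = -n/26 (W(n) = n*(-1/26) = -n/26)
t(g, U) = (-1 + g)²
p(I, P) = 28*I (p(I, P) = (I*7)*(-1 - 1)² = (7*I)*(-2)² = (7*I)*4 = 28*I)
f = 243224 + 28*√209 (f = 243224 + 28*√(-19 + 228) = 243224 + 28*√209 ≈ 2.4363e+5)
1/f = 1/(243224 + 28*√209)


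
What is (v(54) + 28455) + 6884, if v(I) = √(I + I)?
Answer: 35339 + 6*√3 ≈ 35349.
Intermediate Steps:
v(I) = √2*√I (v(I) = √(2*I) = √2*√I)
(v(54) + 28455) + 6884 = (√2*√54 + 28455) + 6884 = (√2*(3*√6) + 28455) + 6884 = (6*√3 + 28455) + 6884 = (28455 + 6*√3) + 6884 = 35339 + 6*√3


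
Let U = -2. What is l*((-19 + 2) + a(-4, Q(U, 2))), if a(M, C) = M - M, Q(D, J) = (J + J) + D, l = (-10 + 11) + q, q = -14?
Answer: 221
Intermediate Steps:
l = -13 (l = (-10 + 11) - 14 = 1 - 14 = -13)
Q(D, J) = D + 2*J (Q(D, J) = 2*J + D = D + 2*J)
a(M, C) = 0
l*((-19 + 2) + a(-4, Q(U, 2))) = -13*((-19 + 2) + 0) = -13*(-17 + 0) = -13*(-17) = 221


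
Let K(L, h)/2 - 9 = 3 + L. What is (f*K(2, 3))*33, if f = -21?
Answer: -19404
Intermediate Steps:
K(L, h) = 24 + 2*L (K(L, h) = 18 + 2*(3 + L) = 18 + (6 + 2*L) = 24 + 2*L)
(f*K(2, 3))*33 = -21*(24 + 2*2)*33 = -21*(24 + 4)*33 = -21*28*33 = -588*33 = -19404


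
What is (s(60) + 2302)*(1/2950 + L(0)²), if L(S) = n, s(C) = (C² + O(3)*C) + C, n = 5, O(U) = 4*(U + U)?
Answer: 272952451/1475 ≈ 1.8505e+5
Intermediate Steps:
O(U) = 8*U (O(U) = 4*(2*U) = 8*U)
s(C) = C² + 25*C (s(C) = (C² + (8*3)*C) + C = (C² + 24*C) + C = C² + 25*C)
L(S) = 5
(s(60) + 2302)*(1/2950 + L(0)²) = (60*(25 + 60) + 2302)*(1/2950 + 5²) = (60*85 + 2302)*(1/2950 + 25) = (5100 + 2302)*(73751/2950) = 7402*(73751/2950) = 272952451/1475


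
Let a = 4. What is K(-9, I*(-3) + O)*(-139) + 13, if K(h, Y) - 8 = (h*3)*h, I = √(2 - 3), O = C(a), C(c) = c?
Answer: -34876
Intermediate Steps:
O = 4
I
K(h, Y) = 8 + 3*h² (K(h, Y) = 8 + (h*3)*h = 8 + (3*h)*h = 8 + 3*h²)
K(-9, I*(-3) + O)*(-139) + 13 = (8 + 3*(-9)²)*(-139) + 13 = (8 + 3*81)*(-139) + 13 = (8 + 243)*(-139) + 13 = 251*(-139) + 13 = -34889 + 13 = -34876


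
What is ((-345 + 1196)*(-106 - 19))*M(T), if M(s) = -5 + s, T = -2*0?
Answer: 531875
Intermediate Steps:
T = 0
((-345 + 1196)*(-106 - 19))*M(T) = ((-345 + 1196)*(-106 - 19))*(-5 + 0) = (851*(-125))*(-5) = -106375*(-5) = 531875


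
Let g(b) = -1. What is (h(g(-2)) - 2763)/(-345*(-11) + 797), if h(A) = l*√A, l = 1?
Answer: -2763/4592 + I/4592 ≈ -0.6017 + 0.00021777*I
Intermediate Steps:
h(A) = √A (h(A) = 1*√A = √A)
(h(g(-2)) - 2763)/(-345*(-11) + 797) = (√(-1) - 2763)/(-345*(-11) + 797) = (I - 2763)/(3795 + 797) = (-2763 + I)/4592 = (-2763 + I)*(1/4592) = -2763/4592 + I/4592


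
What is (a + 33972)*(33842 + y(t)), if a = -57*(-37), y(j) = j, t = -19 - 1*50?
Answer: 1218563613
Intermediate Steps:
t = -69 (t = -19 - 50 = -69)
a = 2109
(a + 33972)*(33842 + y(t)) = (2109 + 33972)*(33842 - 69) = 36081*33773 = 1218563613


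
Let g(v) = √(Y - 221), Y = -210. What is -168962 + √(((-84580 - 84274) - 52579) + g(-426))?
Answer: -168962 + √(-221433 + I*√431) ≈ -1.6896e+5 + 470.57*I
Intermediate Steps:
g(v) = I*√431 (g(v) = √(-210 - 221) = √(-431) = I*√431)
-168962 + √(((-84580 - 84274) - 52579) + g(-426)) = -168962 + √(((-84580 - 84274) - 52579) + I*√431) = -168962 + √((-168854 - 52579) + I*√431) = -168962 + √(-221433 + I*√431)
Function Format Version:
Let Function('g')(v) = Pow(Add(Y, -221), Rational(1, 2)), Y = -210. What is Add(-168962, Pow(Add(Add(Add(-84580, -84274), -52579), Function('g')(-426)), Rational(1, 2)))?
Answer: Add(-168962, Pow(Add(-221433, Mul(I, Pow(431, Rational(1, 2)))), Rational(1, 2))) ≈ Add(-1.6896e+5, Mul(470.57, I))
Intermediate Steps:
Function('g')(v) = Mul(I, Pow(431, Rational(1, 2))) (Function('g')(v) = Pow(Add(-210, -221), Rational(1, 2)) = Pow(-431, Rational(1, 2)) = Mul(I, Pow(431, Rational(1, 2))))
Add(-168962, Pow(Add(Add(Add(-84580, -84274), -52579), Function('g')(-426)), Rational(1, 2))) = Add(-168962, Pow(Add(Add(Add(-84580, -84274), -52579), Mul(I, Pow(431, Rational(1, 2)))), Rational(1, 2))) = Add(-168962, Pow(Add(Add(-168854, -52579), Mul(I, Pow(431, Rational(1, 2)))), Rational(1, 2))) = Add(-168962, Pow(Add(-221433, Mul(I, Pow(431, Rational(1, 2)))), Rational(1, 2)))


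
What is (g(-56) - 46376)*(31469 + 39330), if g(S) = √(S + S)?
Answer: -3283374424 + 283196*I*√7 ≈ -3.2834e+9 + 7.4927e+5*I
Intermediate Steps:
g(S) = √2*√S (g(S) = √(2*S) = √2*√S)
(g(-56) - 46376)*(31469 + 39330) = (√2*√(-56) - 46376)*(31469 + 39330) = (√2*(2*I*√14) - 46376)*70799 = (4*I*√7 - 46376)*70799 = (-46376 + 4*I*√7)*70799 = -3283374424 + 283196*I*√7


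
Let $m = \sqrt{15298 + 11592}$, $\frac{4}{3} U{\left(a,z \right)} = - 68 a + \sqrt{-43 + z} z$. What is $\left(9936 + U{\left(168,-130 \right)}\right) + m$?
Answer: $1368 + \sqrt{26890} - \frac{195 i \sqrt{173}}{2} \approx 1532.0 - 1282.4 i$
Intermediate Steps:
$U{\left(a,z \right)} = - 51 a + \frac{3 z \sqrt{-43 + z}}{4}$ ($U{\left(a,z \right)} = \frac{3 \left(- 68 a + \sqrt{-43 + z} z\right)}{4} = \frac{3 \left(- 68 a + z \sqrt{-43 + z}\right)}{4} = - 51 a + \frac{3 z \sqrt{-43 + z}}{4}$)
$m = \sqrt{26890} \approx 163.98$
$\left(9936 + U{\left(168,-130 \right)}\right) + m = \left(9936 + \left(\left(-51\right) 168 + \frac{3}{4} \left(-130\right) \sqrt{-43 - 130}\right)\right) + \sqrt{26890} = \left(9936 - \left(8568 + \frac{195 \sqrt{-173}}{2}\right)\right) + \sqrt{26890} = \left(9936 - \left(8568 + \frac{195 i \sqrt{173}}{2}\right)\right) + \sqrt{26890} = \left(1368 - \frac{195 i \sqrt{173}}{2}\right) + \sqrt{26890} = 1368 + \sqrt{26890} - \frac{195 i \sqrt{173}}{2}$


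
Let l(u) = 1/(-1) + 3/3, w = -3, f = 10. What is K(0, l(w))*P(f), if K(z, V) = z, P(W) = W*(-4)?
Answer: 0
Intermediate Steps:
l(u) = 0 (l(u) = 1*(-1) + 3*(⅓) = -1 + 1 = 0)
P(W) = -4*W
K(0, l(w))*P(f) = 0*(-4*10) = 0*(-40) = 0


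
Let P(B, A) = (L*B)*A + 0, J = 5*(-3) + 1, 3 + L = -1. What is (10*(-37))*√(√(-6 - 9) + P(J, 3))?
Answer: -370*√(168 + I*√15) ≈ -4796.1 - 55.276*I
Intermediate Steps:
L = -4 (L = -3 - 1 = -4)
J = -14 (J = -15 + 1 = -14)
P(B, A) = -4*A*B (P(B, A) = (-4*B)*A + 0 = -4*A*B + 0 = -4*A*B)
(10*(-37))*√(√(-6 - 9) + P(J, 3)) = (10*(-37))*√(√(-6 - 9) - 4*3*(-14)) = -370*√(√(-15) + 168) = -370*√(I*√15 + 168) = -370*√(168 + I*√15)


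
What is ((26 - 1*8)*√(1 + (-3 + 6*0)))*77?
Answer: 1386*I*√2 ≈ 1960.1*I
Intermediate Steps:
((26 - 1*8)*√(1 + (-3 + 6*0)))*77 = ((26 - 8)*√(1 + (-3 + 0)))*77 = (18*√(1 - 3))*77 = (18*√(-2))*77 = (18*(I*√2))*77 = (18*I*√2)*77 = 1386*I*√2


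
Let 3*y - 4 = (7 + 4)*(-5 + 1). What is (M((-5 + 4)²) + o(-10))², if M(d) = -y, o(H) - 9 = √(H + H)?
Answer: 4309/9 + 268*I*√5/3 ≈ 478.78 + 199.76*I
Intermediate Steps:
y = -40/3 (y = 4/3 + ((7 + 4)*(-5 + 1))/3 = 4/3 + (11*(-4))/3 = 4/3 + (⅓)*(-44) = 4/3 - 44/3 = -40/3 ≈ -13.333)
o(H) = 9 + √2*√H (o(H) = 9 + √(H + H) = 9 + √(2*H) = 9 + √2*√H)
M(d) = 40/3 (M(d) = -1*(-40/3) = 40/3)
(M((-5 + 4)²) + o(-10))² = (40/3 + (9 + √2*√(-10)))² = (40/3 + (9 + √2*(I*√10)))² = (40/3 + (9 + 2*I*√5))² = (67/3 + 2*I*√5)²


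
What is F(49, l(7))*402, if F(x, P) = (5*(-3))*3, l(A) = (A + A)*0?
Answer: -18090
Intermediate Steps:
l(A) = 0 (l(A) = (2*A)*0 = 0)
F(x, P) = -45 (F(x, P) = -15*3 = -45)
F(49, l(7))*402 = -45*402 = -18090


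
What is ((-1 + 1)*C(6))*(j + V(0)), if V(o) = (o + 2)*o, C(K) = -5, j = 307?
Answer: 0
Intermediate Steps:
V(o) = o*(2 + o) (V(o) = (2 + o)*o = o*(2 + o))
((-1 + 1)*C(6))*(j + V(0)) = ((-1 + 1)*(-5))*(307 + 0*(2 + 0)) = (0*(-5))*(307 + 0*2) = 0*(307 + 0) = 0*307 = 0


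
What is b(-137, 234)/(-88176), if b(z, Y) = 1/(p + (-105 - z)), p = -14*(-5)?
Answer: -1/8993952 ≈ -1.1119e-7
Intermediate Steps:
p = 70
b(z, Y) = 1/(-35 - z) (b(z, Y) = 1/(70 + (-105 - z)) = 1/(-35 - z))
b(-137, 234)/(-88176) = -1/(35 - 137)/(-88176) = -1/(-102)*(-1/88176) = -1*(-1/102)*(-1/88176) = (1/102)*(-1/88176) = -1/8993952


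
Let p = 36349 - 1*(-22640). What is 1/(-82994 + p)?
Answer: -1/24005 ≈ -4.1658e-5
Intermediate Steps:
p = 58989 (p = 36349 + 22640 = 58989)
1/(-82994 + p) = 1/(-82994 + 58989) = 1/(-24005) = -1/24005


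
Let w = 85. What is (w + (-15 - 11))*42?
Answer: 2478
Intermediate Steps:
(w + (-15 - 11))*42 = (85 + (-15 - 11))*42 = (85 - 26)*42 = 59*42 = 2478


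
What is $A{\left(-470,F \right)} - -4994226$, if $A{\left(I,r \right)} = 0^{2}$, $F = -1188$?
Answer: $4994226$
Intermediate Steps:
$A{\left(I,r \right)} = 0$
$A{\left(-470,F \right)} - -4994226 = 0 - -4994226 = 0 + 4994226 = 4994226$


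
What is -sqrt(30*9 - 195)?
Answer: -5*sqrt(3) ≈ -8.6602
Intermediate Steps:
-sqrt(30*9 - 195) = -sqrt(270 - 195) = -sqrt(75) = -5*sqrt(3)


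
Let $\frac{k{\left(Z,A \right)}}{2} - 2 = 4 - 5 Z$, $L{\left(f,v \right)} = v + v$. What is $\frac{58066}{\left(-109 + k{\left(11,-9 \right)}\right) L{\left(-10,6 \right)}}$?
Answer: $- \frac{29033}{1242} \approx -23.376$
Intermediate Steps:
$L{\left(f,v \right)} = 2 v$
$k{\left(Z,A \right)} = 12 - 10 Z$ ($k{\left(Z,A \right)} = 4 + 2 \left(4 - 5 Z\right) = 4 - \left(-8 + 10 Z\right) = 12 - 10 Z$)
$\frac{58066}{\left(-109 + k{\left(11,-9 \right)}\right) L{\left(-10,6 \right)}} = \frac{58066}{\left(-109 + \left(12 - 110\right)\right) 2 \cdot 6} = \frac{58066}{\left(-109 + \left(12 - 110\right)\right) 12} = \frac{58066}{\left(-109 - 98\right) 12} = \frac{58066}{\left(-207\right) 12} = \frac{58066}{-2484} = 58066 \left(- \frac{1}{2484}\right) = - \frac{29033}{1242}$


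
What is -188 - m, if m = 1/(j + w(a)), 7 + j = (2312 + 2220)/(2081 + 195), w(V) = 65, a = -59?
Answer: -6417949/34135 ≈ -188.02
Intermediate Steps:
j = -2850/569 (j = -7 + (2312 + 2220)/(2081 + 195) = -7 + 4532/2276 = -7 + 4532*(1/2276) = -7 + 1133/569 = -2850/569 ≈ -5.0088)
m = 569/34135 (m = 1/(-2850/569 + 65) = 1/(34135/569) = 569/34135 ≈ 0.016669)
-188 - m = -188 - 1*569/34135 = -188 - 569/34135 = -6417949/34135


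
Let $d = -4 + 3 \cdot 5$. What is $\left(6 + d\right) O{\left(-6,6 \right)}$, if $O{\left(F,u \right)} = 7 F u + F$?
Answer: $-4386$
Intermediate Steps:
$O{\left(F,u \right)} = F + 7 F u$ ($O{\left(F,u \right)} = 7 F u + F = F + 7 F u$)
$d = 11$ ($d = -4 + 15 = 11$)
$\left(6 + d\right) O{\left(-6,6 \right)} = \left(6 + 11\right) \left(- 6 \left(1 + 7 \cdot 6\right)\right) = 17 \left(- 6 \left(1 + 42\right)\right) = 17 \left(\left(-6\right) 43\right) = 17 \left(-258\right) = -4386$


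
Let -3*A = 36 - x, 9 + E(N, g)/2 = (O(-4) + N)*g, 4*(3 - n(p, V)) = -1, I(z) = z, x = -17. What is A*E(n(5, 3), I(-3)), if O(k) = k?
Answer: 477/2 ≈ 238.50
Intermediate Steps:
n(p, V) = 13/4 (n(p, V) = 3 - ¼*(-1) = 3 + ¼ = 13/4)
E(N, g) = -18 + 2*g*(-4 + N) (E(N, g) = -18 + 2*((-4 + N)*g) = -18 + 2*(g*(-4 + N)) = -18 + 2*g*(-4 + N))
A = -53/3 (A = -(36 - 1*(-17))/3 = -(36 + 17)/3 = -⅓*53 = -53/3 ≈ -17.667)
A*E(n(5, 3), I(-3)) = -53*(-18 - 8*(-3) + 2*(13/4)*(-3))/3 = -53*(-18 + 24 - 39/2)/3 = -53/3*(-27/2) = 477/2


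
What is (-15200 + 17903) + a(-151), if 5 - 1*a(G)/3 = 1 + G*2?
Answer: 3621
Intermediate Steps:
a(G) = 12 - 6*G (a(G) = 15 - 3*(1 + G*2) = 15 - 3*(1 + 2*G) = 15 + (-3 - 6*G) = 12 - 6*G)
(-15200 + 17903) + a(-151) = (-15200 + 17903) + (12 - 6*(-151)) = 2703 + (12 + 906) = 2703 + 918 = 3621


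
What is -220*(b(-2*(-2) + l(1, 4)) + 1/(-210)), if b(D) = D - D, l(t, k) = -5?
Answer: 22/21 ≈ 1.0476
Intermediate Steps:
b(D) = 0
-220*(b(-2*(-2) + l(1, 4)) + 1/(-210)) = -220*(0 + 1/(-210)) = -220*(0 - 1/210) = -220*(-1/210) = 22/21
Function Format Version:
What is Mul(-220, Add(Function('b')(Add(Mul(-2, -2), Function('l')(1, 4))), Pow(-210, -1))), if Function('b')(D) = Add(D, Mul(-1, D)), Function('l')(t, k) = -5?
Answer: Rational(22, 21) ≈ 1.0476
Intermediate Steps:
Function('b')(D) = 0
Mul(-220, Add(Function('b')(Add(Mul(-2, -2), Function('l')(1, 4))), Pow(-210, -1))) = Mul(-220, Add(0, Pow(-210, -1))) = Mul(-220, Add(0, Rational(-1, 210))) = Mul(-220, Rational(-1, 210)) = Rational(22, 21)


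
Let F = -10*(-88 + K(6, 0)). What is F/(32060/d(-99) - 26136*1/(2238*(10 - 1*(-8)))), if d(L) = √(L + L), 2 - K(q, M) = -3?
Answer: -1854289305/17875357977509 + 1388323074075*I*√22/17875357977509 ≈ -0.00010373 + 0.36429*I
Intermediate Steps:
K(q, M) = 5 (K(q, M) = 2 - 1*(-3) = 2 + 3 = 5)
d(L) = √2*√L (d(L) = √(2*L) = √2*√L)
F = 830 (F = -10*(-88 + 5) = -10*(-83) = 830)
F/(32060/d(-99) - 26136*1/(2238*(10 - 1*(-8)))) = 830/(32060/((√2*√(-99))) - 26136*1/(2238*(10 - 1*(-8)))) = 830/(32060/((√2*(3*I*√11))) - 26136*1/(2238*(10 + 8))) = 830/(32060/((3*I*√22)) - 26136/(2238*18)) = 830/(32060*(-I*√22/66) - 26136/40284) = 830/(-16030*I*√22/33 - 26136*1/40284) = 830/(-16030*I*√22/33 - 242/373) = 830/(-242/373 - 16030*I*√22/33)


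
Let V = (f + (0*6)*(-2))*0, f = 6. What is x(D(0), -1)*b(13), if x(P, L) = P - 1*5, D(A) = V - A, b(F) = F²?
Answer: -845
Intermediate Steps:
V = 0 (V = (6 + (0*6)*(-2))*0 = (6 + 0*(-2))*0 = (6 + 0)*0 = 6*0 = 0)
D(A) = -A (D(A) = 0 - A = -A)
x(P, L) = -5 + P (x(P, L) = P - 5 = -5 + P)
x(D(0), -1)*b(13) = (-5 - 1*0)*13² = (-5 + 0)*169 = -5*169 = -845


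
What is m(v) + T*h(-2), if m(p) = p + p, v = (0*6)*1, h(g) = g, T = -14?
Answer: 28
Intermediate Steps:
v = 0 (v = 0*1 = 0)
m(p) = 2*p
m(v) + T*h(-2) = 2*0 - 14*(-2) = 0 + 28 = 28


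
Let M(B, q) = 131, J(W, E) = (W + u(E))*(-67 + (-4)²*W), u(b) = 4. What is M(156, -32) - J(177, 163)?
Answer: -500334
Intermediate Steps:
J(W, E) = (-67 + 16*W)*(4 + W) (J(W, E) = (W + 4)*(-67 + (-4)²*W) = (4 + W)*(-67 + 16*W) = (-67 + 16*W)*(4 + W))
M(156, -32) - J(177, 163) = 131 - (-268 - 3*177 + 16*177²) = 131 - (-268 - 531 + 16*31329) = 131 - (-268 - 531 + 501264) = 131 - 1*500465 = 131 - 500465 = -500334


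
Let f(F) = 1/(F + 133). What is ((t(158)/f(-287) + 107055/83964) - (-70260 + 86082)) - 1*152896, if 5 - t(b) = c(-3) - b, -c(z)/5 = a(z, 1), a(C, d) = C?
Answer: -5359946195/27988 ≈ -1.9151e+5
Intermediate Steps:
c(z) = -5*z
t(b) = -10 + b (t(b) = 5 - (-5*(-3) - b) = 5 - (15 - b) = 5 + (-15 + b) = -10 + b)
f(F) = 1/(133 + F)
((t(158)/f(-287) + 107055/83964) - (-70260 + 86082)) - 1*152896 = (((-10 + 158)/(1/(133 - 287)) + 107055/83964) - (-70260 + 86082)) - 1*152896 = ((148/(1/(-154)) + 107055*(1/83964)) - 1*15822) - 152896 = ((148/(-1/154) + 35685/27988) - 15822) - 152896 = ((148*(-154) + 35685/27988) - 15822) - 152896 = ((-22792 + 35685/27988) - 15822) - 152896 = (-637866811/27988 - 15822) - 152896 = -1080692947/27988 - 152896 = -5359946195/27988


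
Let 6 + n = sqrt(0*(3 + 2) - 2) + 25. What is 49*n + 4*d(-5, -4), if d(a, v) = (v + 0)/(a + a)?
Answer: 4663/5 + 49*I*sqrt(2) ≈ 932.6 + 69.297*I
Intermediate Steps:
d(a, v) = v/(2*a) (d(a, v) = v/((2*a)) = v*(1/(2*a)) = v/(2*a))
n = 19 + I*sqrt(2) (n = -6 + (sqrt(0*(3 + 2) - 2) + 25) = -6 + (sqrt(0*5 - 2) + 25) = -6 + (sqrt(0 - 2) + 25) = -6 + (sqrt(-2) + 25) = -6 + (I*sqrt(2) + 25) = -6 + (25 + I*sqrt(2)) = 19 + I*sqrt(2) ≈ 19.0 + 1.4142*I)
49*n + 4*d(-5, -4) = 49*(19 + I*sqrt(2)) + 4*((1/2)*(-4)/(-5)) = (931 + 49*I*sqrt(2)) + 4*((1/2)*(-4)*(-1/5)) = (931 + 49*I*sqrt(2)) + 4*(2/5) = (931 + 49*I*sqrt(2)) + 8/5 = 4663/5 + 49*I*sqrt(2)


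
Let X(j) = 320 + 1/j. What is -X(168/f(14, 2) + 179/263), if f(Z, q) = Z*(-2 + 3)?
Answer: -1067463/3335 ≈ -320.08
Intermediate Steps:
f(Z, q) = Z (f(Z, q) = Z*1 = Z)
-X(168/f(14, 2) + 179/263) = -(320 + 1/(168/14 + 179/263)) = -(320 + 1/(168*(1/14) + 179*(1/263))) = -(320 + 1/(12 + 179/263)) = -(320 + 1/(3335/263)) = -(320 + 263/3335) = -1*1067463/3335 = -1067463/3335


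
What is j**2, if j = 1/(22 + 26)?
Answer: 1/2304 ≈ 0.00043403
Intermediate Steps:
j = 1/48 ≈ 0.020833
j**2 = (1/48)**2 = 1/2304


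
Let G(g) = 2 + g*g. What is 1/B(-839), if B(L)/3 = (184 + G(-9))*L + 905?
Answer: -1/669324 ≈ -1.4940e-6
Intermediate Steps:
G(g) = 2 + g²
B(L) = 2715 + 801*L (B(L) = 3*((184 + (2 + (-9)²))*L + 905) = 3*((184 + (2 + 81))*L + 905) = 3*((184 + 83)*L + 905) = 3*(267*L + 905) = 3*(905 + 267*L) = 2715 + 801*L)
1/B(-839) = 1/(2715 + 801*(-839)) = 1/(2715 - 672039) = 1/(-669324) = -1/669324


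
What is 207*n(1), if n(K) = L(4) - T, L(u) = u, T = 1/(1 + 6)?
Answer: 5589/7 ≈ 798.43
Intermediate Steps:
T = ⅐ (T = 1/7 = ⅐ ≈ 0.14286)
n(K) = 27/7 (n(K) = 4 - 1*⅐ = 4 - ⅐ = 27/7)
207*n(1) = 207*(27/7) = 5589/7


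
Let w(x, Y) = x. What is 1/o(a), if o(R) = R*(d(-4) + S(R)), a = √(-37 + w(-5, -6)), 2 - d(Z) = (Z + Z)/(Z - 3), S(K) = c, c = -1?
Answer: I*√42/6 ≈ 1.0801*I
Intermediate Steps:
S(K) = -1
d(Z) = 2 - 2*Z/(-3 + Z) (d(Z) = 2 - (Z + Z)/(Z - 3) = 2 - 2*Z/(-3 + Z))
a = I*√42 (a = √(-37 - 5) = √(-42) = I*√42 ≈ 6.4807*I)
o(R) = -R/7 (o(R) = R*(-6/(-3 - 4) - 1) = R*(-6/(-7) - 1) = R*(-6*(-⅐) - 1) = R*(6/7 - 1) = R*(-⅐) = -R/7)
1/o(a) = 1/(-I*√42/7) = I*√42/6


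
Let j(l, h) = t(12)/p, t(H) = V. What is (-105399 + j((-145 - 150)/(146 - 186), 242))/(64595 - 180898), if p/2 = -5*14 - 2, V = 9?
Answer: 1686385/1860848 ≈ 0.90625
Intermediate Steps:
t(H) = 9
p = -144 (p = 2*(-5*14 - 2) = 2*(-70 - 2) = 2*(-72) = -144)
j(l, h) = -1/16 (j(l, h) = 9/(-144) = 9*(-1/144) = -1/16)
(-105399 + j((-145 - 150)/(146 - 186), 242))/(64595 - 180898) = (-105399 - 1/16)/(64595 - 180898) = -1686385/16/(-116303) = -1686385/16*(-1/116303) = 1686385/1860848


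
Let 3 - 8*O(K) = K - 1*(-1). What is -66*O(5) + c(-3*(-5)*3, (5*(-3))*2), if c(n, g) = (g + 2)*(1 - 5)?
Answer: 547/4 ≈ 136.75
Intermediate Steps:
O(K) = ¼ - K/8 (O(K) = 3/8 - (K - 1*(-1))/8 = 3/8 - (K + 1)/8 = 3/8 - (1 + K)/8 = 3/8 + (-⅛ - K/8) = ¼ - K/8)
c(n, g) = -8 - 4*g (c(n, g) = (2 + g)*(-4) = -8 - 4*g)
-66*O(5) + c(-3*(-5)*3, (5*(-3))*2) = -66*(¼ - ⅛*5) + (-8 - 4*5*(-3)*2) = -66*(¼ - 5/8) + (-8 - (-60)*2) = -66*(-3/8) + (-8 - 4*(-30)) = 99/4 + (-8 + 120) = 99/4 + 112 = 547/4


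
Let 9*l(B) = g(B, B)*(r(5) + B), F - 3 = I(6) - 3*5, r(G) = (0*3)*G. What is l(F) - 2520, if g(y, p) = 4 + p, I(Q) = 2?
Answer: -7540/3 ≈ -2513.3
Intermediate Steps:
r(G) = 0 (r(G) = 0*G = 0)
F = -10 (F = 3 + (2 - 3*5) = 3 + (2 - 15) = 3 - 13 = -10)
l(B) = B*(4 + B)/9 (l(B) = ((4 + B)*(0 + B))/9 = ((4 + B)*B)/9 = (B*(4 + B))/9 = B*(4 + B)/9)
l(F) - 2520 = (⅑)*(-10)*(4 - 10) - 2520 = (⅑)*(-10)*(-6) - 2520 = 20/3 - 2520 = -7540/3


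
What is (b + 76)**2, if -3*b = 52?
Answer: 30976/9 ≈ 3441.8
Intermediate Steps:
b = -52/3 (b = -1/3*52 = -52/3 ≈ -17.333)
(b + 76)**2 = (-52/3 + 76)**2 = (176/3)**2 = 30976/9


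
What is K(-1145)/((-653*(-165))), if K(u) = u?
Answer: -229/21549 ≈ -0.010627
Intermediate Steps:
K(-1145)/((-653*(-165))) = -1145/((-653*(-165))) = -1145/107745 = -1145*1/107745 = -229/21549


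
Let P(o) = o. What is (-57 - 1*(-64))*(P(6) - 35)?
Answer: -203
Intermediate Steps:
(-57 - 1*(-64))*(P(6) - 35) = (-57 - 1*(-64))*(6 - 35) = (-57 + 64)*(-29) = 7*(-29) = -203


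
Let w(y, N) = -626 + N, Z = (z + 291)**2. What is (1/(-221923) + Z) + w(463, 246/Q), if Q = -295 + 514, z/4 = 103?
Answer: 7996249865570/16200379 ≈ 4.9358e+5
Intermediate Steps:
z = 412 (z = 4*103 = 412)
Q = 219
Z = 494209 (Z = (412 + 291)**2 = 703**2 = 494209)
(1/(-221923) + Z) + w(463, 246/Q) = (1/(-221923) + 494209) + (-626 + 246/219) = (-1/221923 + 494209) + (-626 + 246*(1/219)) = 109676343906/221923 + (-626 + 82/73) = 109676343906/221923 - 45616/73 = 7996249865570/16200379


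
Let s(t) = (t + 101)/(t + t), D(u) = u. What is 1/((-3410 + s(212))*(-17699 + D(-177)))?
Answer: 106/6460060163 ≈ 1.6409e-8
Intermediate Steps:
s(t) = (101 + t)/(2*t) (s(t) = (101 + t)/((2*t)) = (101 + t)*(1/(2*t)) = (101 + t)/(2*t))
1/((-3410 + s(212))*(-17699 + D(-177))) = 1/((-3410 + (1/2)*(101 + 212)/212)*(-17699 - 177)) = 1/((-3410 + (1/2)*(1/212)*313)*(-17876)) = 1/((-3410 + 313/424)*(-17876)) = 1/(-1445527/424*(-17876)) = 1/(6460060163/106) = 106/6460060163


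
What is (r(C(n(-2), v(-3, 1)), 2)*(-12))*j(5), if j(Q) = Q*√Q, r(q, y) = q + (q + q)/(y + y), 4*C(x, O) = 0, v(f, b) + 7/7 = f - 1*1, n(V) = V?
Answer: 0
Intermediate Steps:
v(f, b) = -2 + f (v(f, b) = -1 + (f - 1*1) = -1 + (f - 1) = -1 + (-1 + f) = -2 + f)
C(x, O) = 0 (C(x, O) = (¼)*0 = 0)
r(q, y) = q + q/y (r(q, y) = q + (2*q)/((2*y)) = q + (2*q)*(1/(2*y)) = q + q/y)
j(Q) = Q^(3/2)
(r(C(n(-2), v(-3, 1)), 2)*(-12))*j(5) = ((0 + 0/2)*(-12))*5^(3/2) = ((0 + 0*(½))*(-12))*(5*√5) = ((0 + 0)*(-12))*(5*√5) = (0*(-12))*(5*√5) = 0*(5*√5) = 0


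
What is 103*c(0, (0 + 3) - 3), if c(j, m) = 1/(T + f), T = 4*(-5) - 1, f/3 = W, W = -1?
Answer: -103/24 ≈ -4.2917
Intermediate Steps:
f = -3 (f = 3*(-1) = -3)
T = -21 (T = -20 - 1 = -21)
c(j, m) = -1/24 (c(j, m) = 1/(-21 - 3) = 1/(-24) = -1/24)
103*c(0, (0 + 3) - 3) = 103*(-1/24) = -103/24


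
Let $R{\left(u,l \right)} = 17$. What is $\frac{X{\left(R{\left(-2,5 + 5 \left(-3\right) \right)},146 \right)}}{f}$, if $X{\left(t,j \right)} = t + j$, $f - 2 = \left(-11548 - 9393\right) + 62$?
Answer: $- \frac{163}{20877} \approx -0.0078076$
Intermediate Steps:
$f = -20877$ ($f = 2 + \left(\left(-11548 - 9393\right) + 62\right) = 2 + \left(-20941 + 62\right) = 2 - 20879 = -20877$)
$X{\left(t,j \right)} = j + t$
$\frac{X{\left(R{\left(-2,5 + 5 \left(-3\right) \right)},146 \right)}}{f} = \frac{146 + 17}{-20877} = 163 \left(- \frac{1}{20877}\right) = - \frac{163}{20877}$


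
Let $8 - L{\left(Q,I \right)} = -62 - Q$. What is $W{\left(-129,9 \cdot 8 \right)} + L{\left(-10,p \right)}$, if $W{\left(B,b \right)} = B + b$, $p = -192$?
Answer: $3$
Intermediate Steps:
$L{\left(Q,I \right)} = 70 + Q$ ($L{\left(Q,I \right)} = 8 - \left(-62 - Q\right) = 8 + \left(62 + Q\right) = 70 + Q$)
$W{\left(-129,9 \cdot 8 \right)} + L{\left(-10,p \right)} = \left(-129 + 9 \cdot 8\right) + \left(70 - 10\right) = \left(-129 + 72\right) + 60 = -57 + 60 = 3$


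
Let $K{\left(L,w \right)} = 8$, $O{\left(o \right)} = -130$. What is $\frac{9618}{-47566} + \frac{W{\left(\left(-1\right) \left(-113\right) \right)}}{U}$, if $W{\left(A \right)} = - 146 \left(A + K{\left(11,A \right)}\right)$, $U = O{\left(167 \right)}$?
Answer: $\frac{209762654}{1545895} \approx 135.69$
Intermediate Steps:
$U = -130$
$W{\left(A \right)} = -1168 - 146 A$ ($W{\left(A \right)} = - 146 \left(A + 8\right) = - 146 \left(8 + A\right) = -1168 - 146 A$)
$\frac{9618}{-47566} + \frac{W{\left(\left(-1\right) \left(-113\right) \right)}}{U} = \frac{9618}{-47566} + \frac{-1168 - 146 \left(\left(-1\right) \left(-113\right)\right)}{-130} = 9618 \left(- \frac{1}{47566}\right) + \left(-1168 - 16498\right) \left(- \frac{1}{130}\right) = - \frac{4809}{23783} + \left(-1168 - 16498\right) \left(- \frac{1}{130}\right) = - \frac{4809}{23783} - - \frac{8833}{65} = - \frac{4809}{23783} + \frac{8833}{65} = \frac{209762654}{1545895}$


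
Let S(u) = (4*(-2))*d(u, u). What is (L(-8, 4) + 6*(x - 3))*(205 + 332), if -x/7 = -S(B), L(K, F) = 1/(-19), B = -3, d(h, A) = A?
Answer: 10100433/19 ≈ 5.3160e+5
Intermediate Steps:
S(u) = -8*u (S(u) = (4*(-2))*u = -8*u)
L(K, F) = -1/19
x = 168 (x = -(-7)*(-8*(-3)) = -(-7)*24 = -7*(-24) = 168)
(L(-8, 4) + 6*(x - 3))*(205 + 332) = (-1/19 + 6*(168 - 3))*(205 + 332) = (-1/19 + 6*165)*537 = (-1/19 + 990)*537 = (18809/19)*537 = 10100433/19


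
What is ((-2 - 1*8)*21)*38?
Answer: -7980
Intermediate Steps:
((-2 - 1*8)*21)*38 = ((-2 - 8)*21)*38 = -10*21*38 = -210*38 = -7980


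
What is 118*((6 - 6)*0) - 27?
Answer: -27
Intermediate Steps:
118*((6 - 6)*0) - 27 = 118*(0*0) - 27 = 118*0 - 27 = 0 - 27 = -27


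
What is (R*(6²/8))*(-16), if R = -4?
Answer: 288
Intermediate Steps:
(R*(6²/8))*(-16) = -4*6²/8*(-16) = -144/8*(-16) = -4*9/2*(-16) = -18*(-16) = 288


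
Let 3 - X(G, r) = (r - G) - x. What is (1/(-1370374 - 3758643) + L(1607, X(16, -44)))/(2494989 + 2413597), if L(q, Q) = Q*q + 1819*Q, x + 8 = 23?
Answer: 1370616954875/25176221039962 ≈ 0.054441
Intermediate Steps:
x = 15 (x = -8 + 23 = 15)
X(G, r) = 18 + G - r (X(G, r) = 3 - ((r - G) - 1*15) = 3 - ((r - G) - 15) = 3 - (-15 + r - G) = 3 + (15 + G - r) = 18 + G - r)
L(q, Q) = 1819*Q + Q*q
(1/(-1370374 - 3758643) + L(1607, X(16, -44)))/(2494989 + 2413597) = (1/(-1370374 - 3758643) + (18 + 16 - 1*(-44))*(1819 + 1607))/(2494989 + 2413597) = (1/(-5129017) + (18 + 16 + 44)*3426)/4908586 = (-1/5129017 + 78*3426)*(1/4908586) = (-1/5129017 + 267228)*(1/4908586) = (1370616954875/5129017)*(1/4908586) = 1370616954875/25176221039962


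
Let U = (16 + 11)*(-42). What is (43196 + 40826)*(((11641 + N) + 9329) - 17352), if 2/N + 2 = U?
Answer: 86333571253/284 ≈ 3.0399e+8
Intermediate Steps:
U = -1134 (U = 27*(-42) = -1134)
N = -1/568 (N = 2/(-2 - 1134) = 2/(-1136) = 2*(-1/1136) = -1/568 ≈ -0.0017606)
(43196 + 40826)*(((11641 + N) + 9329) - 17352) = (43196 + 40826)*(((11641 - 1/568) + 9329) - 17352) = 84022*((6612087/568 + 9329) - 17352) = 84022*(11910959/568 - 17352) = 84022*(2055023/568) = 86333571253/284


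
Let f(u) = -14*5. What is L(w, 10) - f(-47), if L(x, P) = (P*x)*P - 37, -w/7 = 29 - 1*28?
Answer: -667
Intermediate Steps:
w = -7 (w = -7*(29 - 1*28) = -7*(29 - 28) = -7*1 = -7)
f(u) = -70
L(x, P) = -37 + x*P**2 (L(x, P) = x*P**2 - 37 = -37 + x*P**2)
L(w, 10) - f(-47) = (-37 - 7*10**2) - 1*(-70) = (-37 - 7*100) + 70 = (-37 - 700) + 70 = -737 + 70 = -667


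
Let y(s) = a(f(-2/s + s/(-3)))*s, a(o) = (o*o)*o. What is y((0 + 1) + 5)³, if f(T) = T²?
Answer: 13027308783283592/14348907 ≈ 9.0790e+8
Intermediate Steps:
a(o) = o³ (a(o) = o²*o = o³)
y(s) = s*(-2/s - s/3)⁶ (y(s) = ((-2/s + s/(-3))²)³*s = ((-2/s + s*(-⅓))²)³*s = ((-2/s - s/3)²)³*s = (-2/s - s/3)⁶*s = s*(-2/s - s/3)⁶)
y((0 + 1) + 5)³ = ((6 + ((0 + 1) + 5)²)⁶/(729*((0 + 1) + 5)⁵))³ = ((6 + (1 + 5)²)⁶/(729*(1 + 5)⁵))³ = ((1/729)*(6 + 6²)⁶/6⁵)³ = ((1/729)*(1/7776)*(6 + 36)⁶)³ = ((1/729)*(1/7776)*42⁶)³ = ((1/729)*(1/7776)*5489031744)³ = (235298/243)³ = 13027308783283592/14348907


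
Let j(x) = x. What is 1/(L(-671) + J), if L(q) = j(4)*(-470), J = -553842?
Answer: -1/555722 ≈ -1.7995e-6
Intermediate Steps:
L(q) = -1880 (L(q) = 4*(-470) = -1880)
1/(L(-671) + J) = 1/(-1880 - 553842) = 1/(-555722) = -1/555722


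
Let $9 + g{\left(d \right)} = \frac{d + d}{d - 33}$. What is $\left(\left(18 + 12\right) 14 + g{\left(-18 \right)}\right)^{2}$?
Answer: $\frac{48986001}{289} \approx 1.695 \cdot 10^{5}$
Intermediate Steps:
$g{\left(d \right)} = -9 + \frac{2 d}{-33 + d}$ ($g{\left(d \right)} = -9 + \frac{d + d}{d - 33} = -9 + \frac{2 d}{-33 + d}$)
$\left(\left(18 + 12\right) 14 + g{\left(-18 \right)}\right)^{2} = \left(\left(18 + 12\right) 14 + \frac{297 - -126}{-33 - 18}\right)^{2} = \left(30 \cdot 14 + \frac{297 + 126}{-51}\right)^{2} = \left(420 - \frac{141}{17}\right)^{2} = \left(\frac{6999}{17}\right)^{2} = \frac{48986001}{289}$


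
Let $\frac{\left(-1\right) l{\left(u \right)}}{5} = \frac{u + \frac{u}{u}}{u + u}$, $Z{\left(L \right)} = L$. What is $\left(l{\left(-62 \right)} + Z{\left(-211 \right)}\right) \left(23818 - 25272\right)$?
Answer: $\frac{19242963}{62} \approx 3.1037 \cdot 10^{5}$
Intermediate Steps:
$l{\left(u \right)} = - \frac{5 \left(1 + u\right)}{2 u}$ ($l{\left(u \right)} = - 5 \frac{u + \frac{u}{u}}{u + u} = - 5 \frac{u + 1}{2 u} = - 5 \left(1 + u\right) \frac{1}{2 u} = - 5 \frac{1 + u}{2 u} = - \frac{5 \left(1 + u\right)}{2 u}$)
$\left(l{\left(-62 \right)} + Z{\left(-211 \right)}\right) \left(23818 - 25272\right) = \left(\frac{5 \left(-1 - -62\right)}{2 \left(-62\right)} - 211\right) \left(23818 - 25272\right) = \left(\frac{5}{2} \left(- \frac{1}{62}\right) \left(-1 + 62\right) - 211\right) \left(-1454\right) = \left(\frac{5}{2} \left(- \frac{1}{62}\right) 61 - 211\right) \left(-1454\right) = \left(- \frac{305}{124} - 211\right) \left(-1454\right) = \left(- \frac{26469}{124}\right) \left(-1454\right) = \frac{19242963}{62}$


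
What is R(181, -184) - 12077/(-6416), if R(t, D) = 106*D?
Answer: -125125587/6416 ≈ -19502.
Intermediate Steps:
R(181, -184) - 12077/(-6416) = 106*(-184) - 12077/(-6416) = -19504 - 12077*(-1/6416) = -19504 + 12077/6416 = -125125587/6416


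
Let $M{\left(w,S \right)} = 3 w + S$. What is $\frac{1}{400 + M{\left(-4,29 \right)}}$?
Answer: $\frac{1}{417} \approx 0.0023981$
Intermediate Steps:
$M{\left(w,S \right)} = S + 3 w$
$\frac{1}{400 + M{\left(-4,29 \right)}} = \frac{1}{400 + \left(29 + 3 \left(-4\right)\right)} = \frac{1}{400 + \left(29 - 12\right)} = \frac{1}{400 + 17} = \frac{1}{417}$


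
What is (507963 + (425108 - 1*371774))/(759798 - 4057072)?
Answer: -561297/3297274 ≈ -0.17023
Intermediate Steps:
(507963 + (425108 - 1*371774))/(759798 - 4057072) = (507963 + (425108 - 371774))/(-3297274) = (507963 + 53334)*(-1/3297274) = 561297*(-1/3297274) = -561297/3297274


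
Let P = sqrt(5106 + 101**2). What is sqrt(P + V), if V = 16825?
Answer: sqrt(16825 + sqrt(15307)) ≈ 130.19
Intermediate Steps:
P = sqrt(15307) (P = sqrt(5106 + 10201) = sqrt(15307) ≈ 123.72)
sqrt(P + V) = sqrt(sqrt(15307) + 16825) = sqrt(16825 + sqrt(15307))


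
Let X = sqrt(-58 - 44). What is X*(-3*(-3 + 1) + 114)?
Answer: 120*I*sqrt(102) ≈ 1211.9*I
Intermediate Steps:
X = I*sqrt(102) (X = sqrt(-102) = I*sqrt(102) ≈ 10.1*I)
X*(-3*(-3 + 1) + 114) = (I*sqrt(102))*(-3*(-3 + 1) + 114) = (I*sqrt(102))*(-3*(-2) + 114) = (I*sqrt(102))*(6 + 114) = (I*sqrt(102))*120 = 120*I*sqrt(102)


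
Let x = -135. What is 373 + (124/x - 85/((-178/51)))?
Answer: 9526343/24030 ≈ 396.44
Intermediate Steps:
373 + (124/x - 85/((-178/51))) = 373 + (124/(-135) - 85/((-178/51))) = 373 + (124*(-1/135) - 85/((-178*1/51))) = 373 + (-124/135 - 85/(-178/51)) = 373 + (-124/135 - 85*(-51/178)) = 373 + (-124/135 + 4335/178) = 373 + 563153/24030 = 9526343/24030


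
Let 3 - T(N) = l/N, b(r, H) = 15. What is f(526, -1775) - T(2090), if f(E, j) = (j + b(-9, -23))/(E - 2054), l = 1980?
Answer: -3269/3629 ≈ -0.90080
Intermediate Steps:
T(N) = 3 - 1980/N
f(E, j) = (15 + j)/(-2054 + E) (f(E, j) = (j + 15)/(E - 2054) = (15 + j)/(-2054 + E))
f(526, -1775) - T(2090) = (15 - 1775)/(-2054 + 526) - (3 - 1980/2090) = -1760/(-1528) - (3 - 1980*1/2090) = -1/1528*(-1760) - (3 - 18/19) = 220/191 - 1*39/19 = 220/191 - 39/19 = -3269/3629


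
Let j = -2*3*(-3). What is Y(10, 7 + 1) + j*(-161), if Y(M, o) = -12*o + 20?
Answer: -2974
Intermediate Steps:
j = 18 (j = -6*(-3) = 18)
Y(M, o) = 20 - 12*o
Y(10, 7 + 1) + j*(-161) = (20 - 12*(7 + 1)) + 18*(-161) = (20 - 12*8) - 2898 = (20 - 96) - 2898 = -76 - 2898 = -2974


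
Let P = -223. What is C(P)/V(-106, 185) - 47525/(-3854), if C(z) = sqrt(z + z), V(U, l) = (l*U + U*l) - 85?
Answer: 47525/3854 - I*sqrt(446)/39305 ≈ 12.331 - 0.0005373*I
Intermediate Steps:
V(U, l) = -85 + 2*U*l (V(U, l) = (U*l + U*l) - 85 = 2*U*l - 85 = -85 + 2*U*l)
C(z) = sqrt(2)*sqrt(z) (C(z) = sqrt(2*z) = sqrt(2)*sqrt(z))
C(P)/V(-106, 185) - 47525/(-3854) = (sqrt(2)*sqrt(-223))/(-85 + 2*(-106)*185) - 47525/(-3854) = (sqrt(2)*(I*sqrt(223)))/(-85 - 39220) - 47525*(-1/3854) = (I*sqrt(446))/(-39305) + 47525/3854 = (I*sqrt(446))*(-1/39305) + 47525/3854 = -I*sqrt(446)/39305 + 47525/3854 = 47525/3854 - I*sqrt(446)/39305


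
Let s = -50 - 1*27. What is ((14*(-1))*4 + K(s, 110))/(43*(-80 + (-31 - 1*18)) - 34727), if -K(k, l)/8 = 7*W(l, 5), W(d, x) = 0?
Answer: 28/20137 ≈ 0.0013905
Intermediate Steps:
s = -77 (s = -50 - 27 = -77)
K(k, l) = 0 (K(k, l) = -56*0 = -8*0 = 0)
((14*(-1))*4 + K(s, 110))/(43*(-80 + (-31 - 1*18)) - 34727) = ((14*(-1))*4 + 0)/(43*(-80 + (-31 - 1*18)) - 34727) = (-14*4 + 0)/(43*(-80 + (-31 - 18)) - 34727) = (-56 + 0)/(43*(-80 - 49) - 34727) = -56/(43*(-129) - 34727) = -56/(-5547 - 34727) = -56/(-40274) = -56*(-1/40274) = 28/20137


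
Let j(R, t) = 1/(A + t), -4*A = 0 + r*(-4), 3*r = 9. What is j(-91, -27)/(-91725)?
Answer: 1/2201400 ≈ 4.5426e-7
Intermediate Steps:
r = 3 (r = (1/3)*9 = 3)
A = 3 (A = -(0 + 3*(-4))/4 = -(0 - 12)/4 = -1/4*(-12) = 3)
j(R, t) = 1/(3 + t)
j(-91, -27)/(-91725) = 1/((3 - 27)*(-91725)) = -1/91725/(-24) = -1/24*(-1/91725) = 1/2201400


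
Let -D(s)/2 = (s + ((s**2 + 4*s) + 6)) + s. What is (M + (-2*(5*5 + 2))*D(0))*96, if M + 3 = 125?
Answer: 73920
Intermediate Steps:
M = 122 (M = -3 + 125 = 122)
D(s) = -12 - 12*s - 2*s**2 (D(s) = -2*((s + ((s**2 + 4*s) + 6)) + s) = -2*((s + (6 + s**2 + 4*s)) + s) = -2*((6 + s**2 + 5*s) + s) = -2*(6 + s**2 + 6*s) = -12 - 12*s - 2*s**2)
(M + (-2*(5*5 + 2))*D(0))*96 = (122 + (-2*(5*5 + 2))*(-12 - 12*0 - 2*0**2))*96 = (122 + (-2*(25 + 2))*(-12 + 0 - 2*0))*96 = (122 + (-2*27)*(-12 + 0 + 0))*96 = (122 - 54*(-12))*96 = (122 + 648)*96 = 770*96 = 73920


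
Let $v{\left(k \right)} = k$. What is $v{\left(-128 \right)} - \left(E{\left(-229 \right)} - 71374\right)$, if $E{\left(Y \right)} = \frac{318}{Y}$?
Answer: $\frac{16315652}{229} \approx 71247.0$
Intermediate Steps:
$v{\left(-128 \right)} - \left(E{\left(-229 \right)} - 71374\right) = -128 - \left(\frac{318}{-229} - 71374\right) = -128 - \left(318 \left(- \frac{1}{229}\right) - 71374\right) = -128 - \left(- \frac{318}{229} - 71374\right) = -128 - - \frac{16344964}{229} = -128 + \frac{16344964}{229} = \frac{16315652}{229}$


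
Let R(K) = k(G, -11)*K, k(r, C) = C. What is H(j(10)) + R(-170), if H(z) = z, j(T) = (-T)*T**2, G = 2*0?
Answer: 870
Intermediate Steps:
G = 0
j(T) = -T**3
R(K) = -11*K
H(j(10)) + R(-170) = -1*10**3 - 11*(-170) = -1*1000 + 1870 = -1000 + 1870 = 870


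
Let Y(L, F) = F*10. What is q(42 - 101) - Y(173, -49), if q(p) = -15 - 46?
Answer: 429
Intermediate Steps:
Y(L, F) = 10*F
q(p) = -61
q(42 - 101) - Y(173, -49) = -61 - 10*(-49) = -61 - 1*(-490) = -61 + 490 = 429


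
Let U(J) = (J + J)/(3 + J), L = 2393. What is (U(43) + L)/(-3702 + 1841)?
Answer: -55082/42803 ≈ -1.2869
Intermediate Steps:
U(J) = 2*J/(3 + J) (U(J) = (2*J)/(3 + J) = 2*J/(3 + J))
(U(43) + L)/(-3702 + 1841) = (2*43/(3 + 43) + 2393)/(-3702 + 1841) = (2*43/46 + 2393)/(-1861) = (2*43*(1/46) + 2393)*(-1/1861) = (43/23 + 2393)*(-1/1861) = (55082/23)*(-1/1861) = -55082/42803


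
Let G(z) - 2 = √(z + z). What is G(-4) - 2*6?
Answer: -10 + 2*I*√2 ≈ -10.0 + 2.8284*I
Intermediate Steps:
G(z) = 2 + √2*√z (G(z) = 2 + √(z + z) = 2 + √(2*z) = 2 + √2*√z)
G(-4) - 2*6 = (2 + √2*√(-4)) - 2*6 = (2 + √2*(2*I)) - 12 = (2 + 2*I*√2) - 12 = -10 + 2*I*√2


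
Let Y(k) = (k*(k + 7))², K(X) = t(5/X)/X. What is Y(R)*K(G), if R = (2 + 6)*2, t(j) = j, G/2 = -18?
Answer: 42320/81 ≈ 522.47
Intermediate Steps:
G = -36 (G = 2*(-18) = -36)
R = 16 (R = 8*2 = 16)
K(X) = 5/X² (K(X) = (5/X)/X = 5/X²)
Y(k) = k²*(7 + k)² (Y(k) = (k*(7 + k))² = k²*(7 + k)²)
Y(R)*K(G) = (16²*(7 + 16)²)*(5/(-36)²) = (256*23²)*(5*(1/1296)) = (256*529)*(5/1296) = 135424*(5/1296) = 42320/81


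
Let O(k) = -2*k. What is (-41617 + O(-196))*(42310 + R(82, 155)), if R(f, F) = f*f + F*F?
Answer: -3011857275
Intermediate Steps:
R(f, F) = F**2 + f**2 (R(f, F) = f**2 + F**2 = F**2 + f**2)
(-41617 + O(-196))*(42310 + R(82, 155)) = (-41617 - 2*(-196))*(42310 + (155**2 + 82**2)) = (-41617 + 392)*(42310 + (24025 + 6724)) = -41225*(42310 + 30749) = -41225*73059 = -3011857275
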